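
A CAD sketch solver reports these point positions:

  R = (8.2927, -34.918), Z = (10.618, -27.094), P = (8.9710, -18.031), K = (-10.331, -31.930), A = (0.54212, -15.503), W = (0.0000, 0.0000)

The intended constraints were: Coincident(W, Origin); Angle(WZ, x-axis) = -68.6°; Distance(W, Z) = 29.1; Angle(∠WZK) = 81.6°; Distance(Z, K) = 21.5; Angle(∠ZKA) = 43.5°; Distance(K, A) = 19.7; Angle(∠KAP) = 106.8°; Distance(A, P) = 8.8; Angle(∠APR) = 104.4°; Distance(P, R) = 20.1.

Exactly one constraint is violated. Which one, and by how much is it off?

Distance(P, R) = 20.1 — off by 3.20.

W = (0.00, 0.00) ✓; WZ at -68.60° ✓; |WZ| = 29.10 ✓; ∠WZK = 81.60° ✓; |ZK| = 21.50 ✓; ∠ZKA = 43.50° ✓; |KA| = 19.70 ✓; ∠KAP = 106.8° ✓; |AP| = 8.800 ✓; ∠APR = 104.4° ✓; |PR| = 16.90 ✗.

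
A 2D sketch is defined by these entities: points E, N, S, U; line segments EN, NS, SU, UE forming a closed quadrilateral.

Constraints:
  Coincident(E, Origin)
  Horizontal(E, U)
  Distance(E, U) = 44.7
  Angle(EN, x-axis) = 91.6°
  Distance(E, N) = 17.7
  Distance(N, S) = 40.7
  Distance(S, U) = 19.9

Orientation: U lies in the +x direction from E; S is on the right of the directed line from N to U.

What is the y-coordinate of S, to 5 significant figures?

-11.152

Checks: |NS| = 40.70 ✓; |SU| = 19.90 ✓.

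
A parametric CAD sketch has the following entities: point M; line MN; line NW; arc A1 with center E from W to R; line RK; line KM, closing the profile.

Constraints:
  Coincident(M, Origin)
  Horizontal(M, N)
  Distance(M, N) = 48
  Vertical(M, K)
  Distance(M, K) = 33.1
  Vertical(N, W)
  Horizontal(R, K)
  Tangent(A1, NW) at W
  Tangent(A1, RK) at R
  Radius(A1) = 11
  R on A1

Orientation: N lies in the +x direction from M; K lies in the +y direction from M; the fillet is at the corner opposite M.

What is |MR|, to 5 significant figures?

49.645

M is at the origin; M and N share the same y with |MN| = 48.0 and N on the +x side, so N = (48.000, 0.0000). M and K share the same x with |MK| = 33.1 and K on the +y side, so K = (0.0000, 33.100). The virtual corner opposite M is at (48.000, 33.100). Since A1 is tangent to NW there, EW ⟂ NW and A1 meets RK tangentially, so ER is at right angles to RK, with radius 11.0, so the center E sits 11.0 in from both sides at E = (37.000, 22.100). That places the tangent points at W = (48.000, 22.100) on NW and R = (37.000, 33.100) on RK. Then |MR| = |R − M| = 49.645.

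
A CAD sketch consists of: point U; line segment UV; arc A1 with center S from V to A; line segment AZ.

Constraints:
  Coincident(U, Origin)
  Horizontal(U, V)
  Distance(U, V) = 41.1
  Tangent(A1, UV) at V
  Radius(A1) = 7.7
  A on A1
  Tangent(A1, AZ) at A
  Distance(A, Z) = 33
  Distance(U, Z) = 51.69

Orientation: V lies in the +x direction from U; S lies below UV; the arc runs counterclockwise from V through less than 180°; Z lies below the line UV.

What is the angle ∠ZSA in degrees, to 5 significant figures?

76.866°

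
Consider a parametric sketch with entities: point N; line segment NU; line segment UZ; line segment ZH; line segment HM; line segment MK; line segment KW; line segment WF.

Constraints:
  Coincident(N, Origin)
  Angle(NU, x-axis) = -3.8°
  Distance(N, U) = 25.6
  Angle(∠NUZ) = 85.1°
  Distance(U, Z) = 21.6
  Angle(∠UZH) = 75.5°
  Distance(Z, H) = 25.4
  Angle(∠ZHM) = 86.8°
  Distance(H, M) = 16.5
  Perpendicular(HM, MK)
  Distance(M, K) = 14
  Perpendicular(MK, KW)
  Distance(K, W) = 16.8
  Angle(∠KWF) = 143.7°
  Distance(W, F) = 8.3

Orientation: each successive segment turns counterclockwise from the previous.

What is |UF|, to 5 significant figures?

30.567

N is at the origin; NU runs at -3.8° with length 25.6, so U = (25.544, -1.6966). ∠NUZ = 85.1° gives UZ at 91.100° from the x-axis; with |UZ| = 21.6, Z = (25.129, 19.899). ∠UZH = 75.5° gives ZH at -164.40° from the x-axis; with |ZH| = 25.4, H = (0.66472, 13.069). ∠ZHM = 86.8° gives HM at -71.200° from the x-axis; with |HM| = 16.5, M = (5.9821, -2.5509). The perpendicularity gives MK at right angles to HM, so MK runs at 18.800°; with |MK| = 14.0, K = (19.235, 1.9609). MK is perpendicular to KW, so KW runs at 108.80°; with |KW| = 16.8, W = (13.821, 17.865). ∠KWF = 143.7° gives WF at 145.10° from the x-axis; with |WF| = 8.3, F = (7.0139, 22.613). Then |UF| = |F − U| = 30.567.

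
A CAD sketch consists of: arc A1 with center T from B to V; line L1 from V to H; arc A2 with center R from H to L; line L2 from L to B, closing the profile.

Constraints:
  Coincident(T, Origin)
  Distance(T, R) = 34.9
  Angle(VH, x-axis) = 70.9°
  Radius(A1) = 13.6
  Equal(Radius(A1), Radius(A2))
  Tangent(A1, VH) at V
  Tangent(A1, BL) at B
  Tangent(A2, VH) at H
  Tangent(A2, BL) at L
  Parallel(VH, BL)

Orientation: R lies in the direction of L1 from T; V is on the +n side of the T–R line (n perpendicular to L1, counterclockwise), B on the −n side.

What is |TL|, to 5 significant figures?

37.456

The slot axis is L1's direction at 70.9°, so u = (cos 70.9°, sin 70.9°) = (0.32722, 0.94495) and n = (−sin 70.9°, cos 70.9°) = (-0.94495, 0.32722). T is at the origin and R lies 34.9 along u from T, so R = 34.9·u = (11.420, 32.979). Tangency of A1 to both parallel lines with radius 13.6 puts V and B at T ± 13.6·n: V = (-12.851, 4.4502), B = (12.851, -4.4502). Equal radii place H and L the same way about R: H = R + 13.6·n = (-1.4314, 37.429), L = R − 13.6·n = (24.271, 28.529). Then |TL| = |L − T| = 37.456.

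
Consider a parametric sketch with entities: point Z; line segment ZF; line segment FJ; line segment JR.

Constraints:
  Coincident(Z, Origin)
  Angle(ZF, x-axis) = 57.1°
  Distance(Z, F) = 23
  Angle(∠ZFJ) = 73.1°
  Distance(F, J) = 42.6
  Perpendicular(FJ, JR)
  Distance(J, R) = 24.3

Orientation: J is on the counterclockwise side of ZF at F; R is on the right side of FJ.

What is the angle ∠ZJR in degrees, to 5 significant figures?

121.50°

∠ZFJ = 73.1°, so FJ runs at 57.1° + (180° − 73.1°) = 164.00° from the x-axis; with |FJ| = 42.6, J = F + 42.6·(cos 164.00°, sin 164.00°) = (-28.457, 31.053). FJ ⟂ JR; with |JR| = 24.3 on the right of FJ, R = J + 24.3·(0.27564, 0.96126) = (-21.759, 54.412). Then cos ∠ZJR = JZ·JR / (|JZ||JR|), giving 121.50°.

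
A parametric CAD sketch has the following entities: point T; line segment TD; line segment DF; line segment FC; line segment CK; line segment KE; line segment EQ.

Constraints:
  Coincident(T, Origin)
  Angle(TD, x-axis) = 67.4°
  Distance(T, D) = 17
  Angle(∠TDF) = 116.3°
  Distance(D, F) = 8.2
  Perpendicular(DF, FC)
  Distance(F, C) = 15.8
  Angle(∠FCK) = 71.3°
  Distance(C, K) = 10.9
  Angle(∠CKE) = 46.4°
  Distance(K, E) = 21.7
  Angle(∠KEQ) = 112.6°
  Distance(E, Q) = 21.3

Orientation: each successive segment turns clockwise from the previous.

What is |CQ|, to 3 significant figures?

25.3

∠CKE = 46.4° gives KE at 31.4° from the x-axis; with |KE| = 21.7, E = (23.7, 14.6). ∠KEQ = 112.6° gives EQ at -36.0° from the x-axis; with |EQ| = 21.3, Q = (41.0, 2.06). Then |CQ| = |Q − C| = 25.3.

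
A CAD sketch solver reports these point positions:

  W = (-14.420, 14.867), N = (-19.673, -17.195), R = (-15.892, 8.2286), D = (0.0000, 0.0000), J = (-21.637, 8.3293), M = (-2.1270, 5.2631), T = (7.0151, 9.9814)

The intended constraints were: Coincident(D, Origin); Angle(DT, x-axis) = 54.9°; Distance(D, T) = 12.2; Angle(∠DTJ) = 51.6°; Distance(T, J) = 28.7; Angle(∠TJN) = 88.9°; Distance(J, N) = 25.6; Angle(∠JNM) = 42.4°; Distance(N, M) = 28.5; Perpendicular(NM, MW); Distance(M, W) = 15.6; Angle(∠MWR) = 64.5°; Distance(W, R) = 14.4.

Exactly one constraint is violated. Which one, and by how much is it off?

Distance(W, R) = 14.4 — off by 7.60.

D = (0.00, 0.00) ✓; DT at 54.90° ✓; |DT| = 12.20 ✓; ∠DTJ = 51.60° ✓; |TJ| = 28.70 ✓; ∠TJN = 88.90° ✓; |JN| = 25.60 ✓; ∠JNM = 42.40° ✓; |NM| = 28.50 ✓; ∠(NM, MW) = 90.00° ✓; |MW| = 15.60 ✓; ∠MWR = 64.50° ✓; |WR| = 6.800 ✗.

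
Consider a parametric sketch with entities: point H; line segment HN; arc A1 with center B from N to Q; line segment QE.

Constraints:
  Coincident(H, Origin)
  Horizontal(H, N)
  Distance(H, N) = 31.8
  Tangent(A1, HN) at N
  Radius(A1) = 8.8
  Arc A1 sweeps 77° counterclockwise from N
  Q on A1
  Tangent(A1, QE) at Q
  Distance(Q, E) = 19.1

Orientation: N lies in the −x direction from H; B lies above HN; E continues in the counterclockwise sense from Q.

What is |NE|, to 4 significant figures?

28.50

On A1, N sits at bearing -90° from B; a 77° counterclockwise sweep puts Q at bearing -13°, so Q = B + 8.8·(cos -13°, sin -13°) = (-23.23, 6.820). A1 meets QE tangentially, so BQ is at right angles to QE, so QE runs along (−sin -13°, cos -13°); with |QE| = 19.1, E = (-18.93, 25.43). Then |NE| = |E − N| = 28.50.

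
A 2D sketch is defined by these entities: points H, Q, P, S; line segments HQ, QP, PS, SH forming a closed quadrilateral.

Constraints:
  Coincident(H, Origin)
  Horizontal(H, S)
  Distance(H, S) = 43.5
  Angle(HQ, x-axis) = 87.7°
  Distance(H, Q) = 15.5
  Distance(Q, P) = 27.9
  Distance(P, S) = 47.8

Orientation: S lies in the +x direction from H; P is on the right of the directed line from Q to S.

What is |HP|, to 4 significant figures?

12.51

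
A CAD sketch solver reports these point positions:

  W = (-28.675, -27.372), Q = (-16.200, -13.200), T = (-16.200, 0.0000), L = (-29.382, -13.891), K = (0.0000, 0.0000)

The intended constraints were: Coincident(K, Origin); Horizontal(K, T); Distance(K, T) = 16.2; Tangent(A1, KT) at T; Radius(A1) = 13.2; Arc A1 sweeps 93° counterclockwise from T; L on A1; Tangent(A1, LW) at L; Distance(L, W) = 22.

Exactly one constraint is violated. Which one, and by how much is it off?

Distance(L, W) = 22 — off by 8.50.

K = (0.00, 0.00) ✓; K.y = 0.00, T.y = 0.00 ✓; |KT| = 16.20 ✓; ∠(QT, TK) = 90.00° ✓; |QT| = 13.20 ✓; bearing(Q→L) − bearing(Q→T) = 93.00° ✓; |QL| = 13.20 ✓; ∠(QL, LW) = 90.00° ✓; |LW| = 13.50 ✗.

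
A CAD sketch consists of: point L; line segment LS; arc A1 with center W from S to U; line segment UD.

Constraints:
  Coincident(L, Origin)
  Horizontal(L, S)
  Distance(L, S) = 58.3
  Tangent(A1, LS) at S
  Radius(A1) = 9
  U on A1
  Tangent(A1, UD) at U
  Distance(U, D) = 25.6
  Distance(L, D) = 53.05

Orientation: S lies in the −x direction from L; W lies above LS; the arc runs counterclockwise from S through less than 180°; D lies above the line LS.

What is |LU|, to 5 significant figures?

50.061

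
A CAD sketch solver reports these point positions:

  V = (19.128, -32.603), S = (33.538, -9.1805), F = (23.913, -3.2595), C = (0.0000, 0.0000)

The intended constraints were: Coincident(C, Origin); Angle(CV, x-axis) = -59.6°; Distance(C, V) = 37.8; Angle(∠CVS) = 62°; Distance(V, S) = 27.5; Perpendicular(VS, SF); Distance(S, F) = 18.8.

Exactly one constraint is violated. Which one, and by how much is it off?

Distance(S, F) = 18.8 — off by 7.50.

C = (0.00, 0.00) ✓; CV at -59.60° ✓; |CV| = 37.80 ✓; ∠CVS = 62.00° ✓; |VS| = 27.50 ✓; ∠(VS, SF) = 90.00° ✓; |SF| = 11.30 ✗.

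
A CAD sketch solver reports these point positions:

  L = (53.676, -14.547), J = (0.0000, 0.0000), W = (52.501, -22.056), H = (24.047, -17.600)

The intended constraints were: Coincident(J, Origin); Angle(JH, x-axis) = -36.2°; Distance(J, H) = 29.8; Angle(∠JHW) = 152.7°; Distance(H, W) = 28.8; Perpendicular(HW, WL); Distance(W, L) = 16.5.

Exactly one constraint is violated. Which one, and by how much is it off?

Distance(W, L) = 16.5 — off by 8.90.

J = (0.00, 0.00) ✓; JH at -36.20° ✓; |JH| = 29.80 ✓; ∠JHW = 152.7° ✓; |HW| = 28.80 ✓; ∠(HW, WL) = 90.01° ✓; |WL| = 7.600 ✗.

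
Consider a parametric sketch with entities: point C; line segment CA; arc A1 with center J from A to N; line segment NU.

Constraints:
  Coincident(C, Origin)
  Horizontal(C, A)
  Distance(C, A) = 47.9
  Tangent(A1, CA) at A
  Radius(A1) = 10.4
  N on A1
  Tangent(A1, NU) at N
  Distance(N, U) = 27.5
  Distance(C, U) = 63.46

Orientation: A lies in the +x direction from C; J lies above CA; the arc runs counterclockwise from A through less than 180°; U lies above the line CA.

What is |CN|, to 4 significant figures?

59.38

Checks: |JN| = 10.40 ✓; ∠(JN, NU) = 90.00° ✓; |NU| = 27.50 ✓; |CU| = 63.46 ✓.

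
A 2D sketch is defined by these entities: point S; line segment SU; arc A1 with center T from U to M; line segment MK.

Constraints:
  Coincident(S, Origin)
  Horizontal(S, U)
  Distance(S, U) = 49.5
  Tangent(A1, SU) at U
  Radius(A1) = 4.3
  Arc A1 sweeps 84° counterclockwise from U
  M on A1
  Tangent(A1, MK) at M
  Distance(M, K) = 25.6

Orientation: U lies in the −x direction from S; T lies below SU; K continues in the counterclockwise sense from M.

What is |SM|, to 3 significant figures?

53.9

S is at the origin; S and U share the same y with |SU| = 49.5 and U on the −x side, so U = (-49.5, 0.00). Tangency of A1 to SU means the radius TU is perpendicular to SU, so T = U + (0, -4.3) = (-49.5, -4.30). On A1, U sits at bearing 90° from T; an 84° counterclockwise sweep puts M at bearing 174°, so M = T + 4.3·(cos 174°, sin 174°) = (-53.8, -3.85). Then |SM| = |M − S| = 53.9.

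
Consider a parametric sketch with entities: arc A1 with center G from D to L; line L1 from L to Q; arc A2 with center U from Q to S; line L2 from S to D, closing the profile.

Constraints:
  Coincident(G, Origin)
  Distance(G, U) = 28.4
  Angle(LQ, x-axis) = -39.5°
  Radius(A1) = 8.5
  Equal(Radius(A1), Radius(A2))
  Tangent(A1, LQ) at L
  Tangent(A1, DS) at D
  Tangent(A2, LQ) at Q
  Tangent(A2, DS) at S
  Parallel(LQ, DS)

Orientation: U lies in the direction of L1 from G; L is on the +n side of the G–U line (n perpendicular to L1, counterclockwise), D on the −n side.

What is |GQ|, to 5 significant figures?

29.645

Tangency of A1 to both parallel lines with radius 8.5 puts L and D at G ± 8.5·n: L = (5.4067, 6.5588), D = (-5.4067, -6.5588). Equal radii place Q and S the same way about U: Q = U + 8.5·n = (27.321, -11.506), S = U − 8.5·n = (16.507, -24.623). Then |GQ| = |Q − G| = 29.645.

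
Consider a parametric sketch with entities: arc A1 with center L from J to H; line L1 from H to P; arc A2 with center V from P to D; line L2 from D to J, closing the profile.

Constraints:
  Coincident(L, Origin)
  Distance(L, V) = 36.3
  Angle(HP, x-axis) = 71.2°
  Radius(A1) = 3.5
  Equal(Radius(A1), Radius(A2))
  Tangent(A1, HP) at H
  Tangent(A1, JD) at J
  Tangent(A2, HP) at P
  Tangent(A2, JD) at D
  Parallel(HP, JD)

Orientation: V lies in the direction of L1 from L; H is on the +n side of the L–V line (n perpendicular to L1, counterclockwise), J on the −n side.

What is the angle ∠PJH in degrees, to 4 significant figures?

79.09°

Tangency of A1 to both parallel lines with radius 3.5 puts H and J at L ± 3.5·n: H = (-3.313, 1.128), J = (3.313, -1.128). Equal radii place P and D the same way about V: P = V + 3.5·n = (8.385, 35.49), D = V − 3.5·n = (15.01, 33.24). Then cos ∠PJH = JP·JH / (|JP||JH|), giving 79.09°.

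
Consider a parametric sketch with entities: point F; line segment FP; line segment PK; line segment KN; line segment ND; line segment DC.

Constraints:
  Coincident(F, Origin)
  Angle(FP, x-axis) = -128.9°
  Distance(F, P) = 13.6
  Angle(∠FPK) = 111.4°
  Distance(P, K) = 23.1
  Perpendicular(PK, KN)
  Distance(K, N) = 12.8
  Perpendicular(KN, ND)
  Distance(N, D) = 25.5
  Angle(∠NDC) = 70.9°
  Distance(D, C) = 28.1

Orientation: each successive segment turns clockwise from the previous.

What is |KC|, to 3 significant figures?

21.3

The perpendicularity gives ND at right angles to KN, so ND runs at -17.5°; with |ND| = 25.5, D = (-2.40, 0.902). ∠NDC = 70.9° gives DC at -127° from the x-axis; with |DC| = 28.1, C = (-19.2, -21.7). Then |KC| = |C − K| = 21.3.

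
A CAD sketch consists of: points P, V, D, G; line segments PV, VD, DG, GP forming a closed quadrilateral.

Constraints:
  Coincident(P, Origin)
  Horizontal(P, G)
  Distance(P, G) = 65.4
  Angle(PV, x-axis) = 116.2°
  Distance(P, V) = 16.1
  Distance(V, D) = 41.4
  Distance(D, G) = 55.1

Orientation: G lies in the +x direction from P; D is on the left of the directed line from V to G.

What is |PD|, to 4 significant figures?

46.94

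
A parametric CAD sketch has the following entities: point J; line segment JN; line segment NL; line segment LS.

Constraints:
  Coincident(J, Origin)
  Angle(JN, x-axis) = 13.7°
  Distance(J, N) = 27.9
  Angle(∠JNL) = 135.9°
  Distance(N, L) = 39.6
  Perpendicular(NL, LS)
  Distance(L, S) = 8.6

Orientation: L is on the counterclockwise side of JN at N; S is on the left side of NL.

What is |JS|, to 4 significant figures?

60.61

J is at the origin; JN runs at 13.7° with length 27.9, so N = 27.9·(cos 13.7°, sin 13.7°) = (27.11, 6.608). ∠JNL = 135.9°, so NL runs at 13.7° + (180° − 135.9°) = 57.80° from the x-axis; with |NL| = 39.6, L = N + 39.6·(cos 57.80°, sin 57.80°) = (48.21, 40.12). NL ⟂ LS; with |LS| = 8.6 on the left of NL, S = L + 8.6·(-0.8462, 0.5329) = (40.93, 44.70). Then |JS| = |S − J| = 60.61.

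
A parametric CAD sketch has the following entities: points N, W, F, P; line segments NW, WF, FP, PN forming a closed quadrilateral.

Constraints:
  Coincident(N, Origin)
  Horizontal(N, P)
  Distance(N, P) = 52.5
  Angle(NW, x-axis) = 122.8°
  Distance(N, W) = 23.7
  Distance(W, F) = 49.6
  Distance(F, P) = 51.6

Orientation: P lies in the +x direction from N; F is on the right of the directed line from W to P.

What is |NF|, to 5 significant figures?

26.400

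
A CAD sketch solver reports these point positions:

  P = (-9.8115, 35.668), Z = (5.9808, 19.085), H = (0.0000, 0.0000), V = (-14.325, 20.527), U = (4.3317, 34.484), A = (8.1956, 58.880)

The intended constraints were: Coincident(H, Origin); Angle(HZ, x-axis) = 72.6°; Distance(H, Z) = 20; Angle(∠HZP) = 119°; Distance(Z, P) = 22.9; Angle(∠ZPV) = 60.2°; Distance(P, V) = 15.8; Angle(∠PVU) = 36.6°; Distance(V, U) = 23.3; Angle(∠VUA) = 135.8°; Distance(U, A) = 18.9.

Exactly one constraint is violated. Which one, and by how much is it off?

Distance(U, A) = 18.9 — off by 5.80.

H = (0.00, 0.00) ✓; HZ at 72.60° ✓; |HZ| = 20.00 ✓; ∠HZP = 119.0° ✓; |ZP| = 22.90 ✓; ∠ZPV = 60.20° ✓; |PV| = 15.80 ✓; ∠PVU = 36.60° ✓; |VU| = 23.30 ✓; ∠VUA = 135.8° ✓; |UA| = 24.70 ✗.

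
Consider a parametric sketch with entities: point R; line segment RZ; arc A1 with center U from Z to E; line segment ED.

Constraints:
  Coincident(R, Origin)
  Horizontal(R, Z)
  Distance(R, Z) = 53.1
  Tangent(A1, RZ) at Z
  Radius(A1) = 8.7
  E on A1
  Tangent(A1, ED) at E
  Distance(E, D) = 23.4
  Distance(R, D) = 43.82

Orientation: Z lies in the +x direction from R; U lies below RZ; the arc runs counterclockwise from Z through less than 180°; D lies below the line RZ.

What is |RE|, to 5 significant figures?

45.514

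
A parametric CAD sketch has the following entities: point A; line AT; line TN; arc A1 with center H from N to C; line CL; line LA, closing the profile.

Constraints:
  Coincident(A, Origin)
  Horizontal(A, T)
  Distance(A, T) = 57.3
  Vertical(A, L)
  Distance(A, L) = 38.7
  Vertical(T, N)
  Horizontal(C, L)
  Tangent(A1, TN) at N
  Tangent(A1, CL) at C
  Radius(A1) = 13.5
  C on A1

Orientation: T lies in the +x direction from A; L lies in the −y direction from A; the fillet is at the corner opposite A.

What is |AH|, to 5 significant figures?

50.532

AL is vertical with |AL| = 38.7 and L on the −y side, so L = (0.0000, -38.700). The virtual corner opposite A is at (57.300, -38.700). Tangency of A1 to TN means the radius HN is perpendicular to TN and since A1 is tangent to CL there, HC ⟂ CL, with radius 13.5, so the center H sits 13.5 in from both sides at H = (43.800, -25.200). Then |AH| = |H − A| = 50.532.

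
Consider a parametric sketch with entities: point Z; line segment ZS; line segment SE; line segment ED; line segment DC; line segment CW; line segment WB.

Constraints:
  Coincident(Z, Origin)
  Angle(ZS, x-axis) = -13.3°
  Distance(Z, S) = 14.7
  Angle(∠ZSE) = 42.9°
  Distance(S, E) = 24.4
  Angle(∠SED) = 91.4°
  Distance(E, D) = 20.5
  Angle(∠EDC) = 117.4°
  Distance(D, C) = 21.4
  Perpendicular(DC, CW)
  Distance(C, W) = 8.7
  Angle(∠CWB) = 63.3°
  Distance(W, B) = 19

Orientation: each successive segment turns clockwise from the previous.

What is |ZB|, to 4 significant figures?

16.10

Z is at the origin; ZS runs at -13.3° with length 14.7, so S = (14.31, -3.382). ∠ZSE = 42.9° gives SE at -150.4° from the x-axis; with |SE| = 24.4, E = (-6.910, -15.43). ∠SED = 91.4° gives ED at 121.0° from the x-axis; with |ED| = 20.5, D = (-17.47, 2.138). ∠EDC = 117.4° gives DC at 58.40° from the x-axis; with |DC| = 21.4, C = (-6.255, 20.36). The perpendicularity gives CW at right angles to DC, so CW runs at -31.60°; with |CW| = 8.7, W = (1.155, 15.81). ∠CWB = 63.3° gives WB at -148.3° from the x-axis; with |WB| = 19.0, B = (-15.01, 5.822). Then |ZB| = |B − Z| = 16.10.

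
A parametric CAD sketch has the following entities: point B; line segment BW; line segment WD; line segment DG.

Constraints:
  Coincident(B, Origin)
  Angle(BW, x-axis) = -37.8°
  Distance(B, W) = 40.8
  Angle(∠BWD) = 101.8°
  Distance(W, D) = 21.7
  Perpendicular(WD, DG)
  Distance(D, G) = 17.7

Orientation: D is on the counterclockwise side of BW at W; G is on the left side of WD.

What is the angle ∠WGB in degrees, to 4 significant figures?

75.71°

∠BWD = 101.8°, so WD runs at -37.8° + (180° − 101.8°) = 40.40° from the x-axis; with |WD| = 21.7, D = W + 21.7·(cos 40.40°, sin 40.40°) = (48.76, -10.94). The perpendicularity gives DG at right angles to WD; with |DG| = 17.7 on the left of WD, G = D + 17.7·(-0.6481, 0.7615) = (37.29, 2.537). Then cos ∠WGB = GW·GB / (|GW||GB|), giving 75.71°.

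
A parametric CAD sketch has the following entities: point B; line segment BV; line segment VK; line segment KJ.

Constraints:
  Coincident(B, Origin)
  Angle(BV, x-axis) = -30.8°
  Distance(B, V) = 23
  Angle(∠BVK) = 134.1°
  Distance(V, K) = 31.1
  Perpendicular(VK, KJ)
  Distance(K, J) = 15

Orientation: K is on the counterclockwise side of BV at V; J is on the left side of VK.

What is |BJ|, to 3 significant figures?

47.1

∠BVK = 134.1°, so VK runs at -30.8° + (180° − 134.1°) = 15.1° from the x-axis; with |VK| = 31.1, K = V + 31.1·(cos 15.1°, sin 15.1°) = (49.8, -3.68). The perpendicularity gives KJ at right angles to VK; with |KJ| = 15.0 on the left of VK, J = K + 15.0·(-0.261, 0.965) = (45.9, 10.8). Then |BJ| = |J − B| = 47.1.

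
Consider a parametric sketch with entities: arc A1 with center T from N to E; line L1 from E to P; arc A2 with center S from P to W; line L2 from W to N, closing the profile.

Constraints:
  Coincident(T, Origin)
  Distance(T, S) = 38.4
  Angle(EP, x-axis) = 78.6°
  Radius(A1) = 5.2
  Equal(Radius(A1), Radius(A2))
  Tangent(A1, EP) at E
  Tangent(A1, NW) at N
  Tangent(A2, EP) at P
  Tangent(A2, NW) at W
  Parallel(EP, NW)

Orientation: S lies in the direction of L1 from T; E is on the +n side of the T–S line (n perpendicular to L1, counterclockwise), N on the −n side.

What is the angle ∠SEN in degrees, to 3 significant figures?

82.3°

The slot axis is L1's direction at 78.6°, so u = (cos 78.6°, sin 78.6°) = (0.198, 0.980) and n = (−sin 78.6°, cos 78.6°) = (-0.980, 0.198). T is at the origin and S lies 38.4 along u from T, so S = 38.4·u = (7.59, 37.6). Tangency of A1 to both parallel lines with radius 5.2 puts E and N at T ± 5.2·n: E = (-5.10, 1.03), N = (5.10, -1.03). Then cos ∠SEN = ES·EN / (|ES||EN|), giving 82.3°.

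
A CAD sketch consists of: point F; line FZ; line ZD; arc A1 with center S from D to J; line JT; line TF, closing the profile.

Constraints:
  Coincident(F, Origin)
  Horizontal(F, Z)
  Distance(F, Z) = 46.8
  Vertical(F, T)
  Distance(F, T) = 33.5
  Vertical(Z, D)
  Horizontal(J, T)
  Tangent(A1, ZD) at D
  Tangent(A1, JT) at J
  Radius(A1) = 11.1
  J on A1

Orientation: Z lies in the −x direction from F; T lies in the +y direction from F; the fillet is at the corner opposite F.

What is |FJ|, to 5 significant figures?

48.957

The virtual corner opposite F is at (-46.800, 33.500). Since A1 is tangent to ZD there, SD ⟂ ZD and A1 meets JT tangentially, so SJ is at right angles to JT, with radius 11.1, so the center S sits 11.1 in from both sides at S = (-35.700, 22.400). That places the tangent points at D = (-46.800, 22.400) on ZD and J = (-35.700, 33.500) on JT. Then |FJ| = |J − F| = 48.957.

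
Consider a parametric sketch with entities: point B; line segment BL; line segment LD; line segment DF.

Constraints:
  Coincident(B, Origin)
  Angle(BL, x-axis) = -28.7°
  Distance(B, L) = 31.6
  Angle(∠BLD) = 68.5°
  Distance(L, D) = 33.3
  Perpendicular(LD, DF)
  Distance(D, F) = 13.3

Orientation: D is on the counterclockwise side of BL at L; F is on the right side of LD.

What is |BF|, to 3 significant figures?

47.9

∠BLD = 68.5°, so LD runs at -28.7° + (180° − 68.5°) = 82.8° from the x-axis; with |LD| = 33.3, D = L + 33.3·(cos 82.8°, sin 82.8°) = (31.9, 17.9). The perpendicularity gives DF at right angles to LD; with |DF| = 13.3 on the right of LD, F = D + 13.3·(0.992, -0.125) = (45.1, 16.2). Then |BF| = |F − B| = 47.9.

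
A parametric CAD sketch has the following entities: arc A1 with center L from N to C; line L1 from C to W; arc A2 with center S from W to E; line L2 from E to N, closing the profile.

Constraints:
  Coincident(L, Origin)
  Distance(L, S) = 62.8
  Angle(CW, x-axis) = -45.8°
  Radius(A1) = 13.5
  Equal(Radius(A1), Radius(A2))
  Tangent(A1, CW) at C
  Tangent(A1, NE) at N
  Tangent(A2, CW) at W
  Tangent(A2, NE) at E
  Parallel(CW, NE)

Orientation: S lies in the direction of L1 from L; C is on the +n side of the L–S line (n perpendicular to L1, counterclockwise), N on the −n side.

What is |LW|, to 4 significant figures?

64.23

The slot axis is L1's direction at -45.8°, so u = (cos -45.8°, sin -45.8°) = (0.6972, -0.7169) and n = (−sin -45.8°, cos -45.8°) = (0.7169, 0.6972). L is at the origin and S lies 62.8 along u from L, so S = 62.8·u = (43.78, -45.02). Tangency of A1 to both parallel lines with radius 13.5 puts C and N at L ± 13.5·n: C = (9.678, 9.412), N = (-9.678, -9.412). Equal radii place W and E the same way about S: W = S + 13.5·n = (53.46, -35.61), E = S − 13.5·n = (34.10, -54.43). Then |LW| = |W − L| = 64.23.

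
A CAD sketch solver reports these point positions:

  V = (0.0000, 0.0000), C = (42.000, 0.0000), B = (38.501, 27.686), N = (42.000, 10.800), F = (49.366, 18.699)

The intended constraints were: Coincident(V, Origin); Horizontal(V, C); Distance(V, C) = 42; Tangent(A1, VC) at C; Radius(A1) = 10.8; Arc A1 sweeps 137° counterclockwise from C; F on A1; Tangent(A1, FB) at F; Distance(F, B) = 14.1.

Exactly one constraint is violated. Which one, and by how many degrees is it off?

Tangent(A1, FB) at F — off by 3.40°.

V = (0.00, 0.00) ✓; V.y = 0.00, C.y = 0.00 ✓; |VC| = 42.00 ✓; ∠(NC, CV) = 90.00° ✓; |NC| = 10.80 ✓; bearing(N→F) − bearing(N→C) = 137.0° ✓; |NF| = 10.80 ✓; ∠(NF, FB) = 86.60° ✗; |FB| = 14.10 ✓.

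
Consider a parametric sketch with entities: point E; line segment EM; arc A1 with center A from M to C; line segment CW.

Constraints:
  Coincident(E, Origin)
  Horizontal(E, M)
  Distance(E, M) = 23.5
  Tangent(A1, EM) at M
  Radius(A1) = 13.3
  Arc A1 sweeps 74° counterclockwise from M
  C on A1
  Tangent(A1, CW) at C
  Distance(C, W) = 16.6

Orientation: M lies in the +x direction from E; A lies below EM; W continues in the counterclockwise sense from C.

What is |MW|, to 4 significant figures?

30.92

E is at the origin; EM is horizontal with |EM| = 23.5 and M on the +x side, so M = (23.50, 0.000). A1 meets EM tangentially, so AM is at right angles to EM, so A = M + (0, -13.3) = (23.50, -13.30). On A1, M sits at bearing 90° from A; a 74° counterclockwise sweep puts C at bearing 164°, so C = A + 13.3·(cos 164°, sin 164°) = (10.72, -9.634). Tangency of A1 to CW means the radius AC is perpendicular to CW, so CW runs along (−sin 164°, cos 164°); with |CW| = 16.6, W = (6.140, -25.59). Then |MW| = |W − M| = 30.92.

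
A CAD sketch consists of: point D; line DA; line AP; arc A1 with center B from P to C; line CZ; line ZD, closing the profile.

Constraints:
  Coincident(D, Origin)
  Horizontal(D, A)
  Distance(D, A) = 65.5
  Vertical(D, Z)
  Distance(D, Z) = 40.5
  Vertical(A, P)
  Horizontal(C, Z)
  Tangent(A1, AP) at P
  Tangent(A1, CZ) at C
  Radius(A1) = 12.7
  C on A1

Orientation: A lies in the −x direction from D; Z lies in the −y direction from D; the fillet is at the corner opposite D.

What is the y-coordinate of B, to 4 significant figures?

-27.80

D is at the origin; D and A share the same y with |DA| = 65.5 and A on the −x side, so A = (-65.50, 0.000). D and Z share the same x with |DZ| = 40.5 and Z on the −y side, so Z = (0.000, -40.50). The virtual corner opposite D is at (-65.50, -40.50). Since A1 is tangent to AP there, BP ⟂ AP and the tangent condition forces BC to be normal to CZ, with radius 12.7, so the center B sits 12.7 in from both sides at B = (-52.80, -27.80). So B.y = -27.80.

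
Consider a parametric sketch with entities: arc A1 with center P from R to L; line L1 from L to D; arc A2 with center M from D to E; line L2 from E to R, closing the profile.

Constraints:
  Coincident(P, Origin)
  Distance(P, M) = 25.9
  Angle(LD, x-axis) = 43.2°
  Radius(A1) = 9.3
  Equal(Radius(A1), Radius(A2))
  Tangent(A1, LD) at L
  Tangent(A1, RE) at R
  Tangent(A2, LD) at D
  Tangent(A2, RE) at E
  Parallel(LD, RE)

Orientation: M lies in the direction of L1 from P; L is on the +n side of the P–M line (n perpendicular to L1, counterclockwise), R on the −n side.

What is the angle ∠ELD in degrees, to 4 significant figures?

35.68°

The slot axis is L1's direction at 43.2°, so u = (cos 43.2°, sin 43.2°) = (0.7290, 0.6845) and n = (−sin 43.2°, cos 43.2°) = (-0.6845, 0.7290). P is at the origin and M lies 25.9 along u from P, so M = 25.9·u = (18.88, 17.73). Tangency of A1 to both parallel lines with radius 9.3 puts L and R at P ± 9.3·n: L = (-6.366, 6.779), R = (6.366, -6.779). Equal radii place D and E the same way about M: D = M + 9.3·n = (12.51, 24.51), E = M − 9.3·n = (25.25, 10.95). Then cos ∠ELD = LE·LD / (|LE||LD|), giving 35.68°.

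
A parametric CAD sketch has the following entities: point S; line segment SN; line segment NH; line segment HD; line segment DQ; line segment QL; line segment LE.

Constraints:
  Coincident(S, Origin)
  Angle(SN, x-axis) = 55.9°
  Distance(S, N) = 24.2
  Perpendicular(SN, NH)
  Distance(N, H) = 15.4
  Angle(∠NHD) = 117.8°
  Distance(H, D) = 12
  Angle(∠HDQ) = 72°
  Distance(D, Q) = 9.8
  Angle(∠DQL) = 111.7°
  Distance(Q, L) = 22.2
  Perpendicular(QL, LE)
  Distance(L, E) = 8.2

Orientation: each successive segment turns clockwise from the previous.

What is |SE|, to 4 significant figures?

35.77

S is at the origin; SN runs at 55.9° with length 24.2, so N = (13.57, 20.04). SN ⟂ NH, so NH runs at -34.10°; with |NH| = 15.4, H = (26.32, 11.41). ∠NHD = 117.8° gives HD at -96.30° from the x-axis; with |HD| = 12.0, D = (25.00, -0.5223). ∠HDQ = 72.0° gives DQ at 155.7° from the x-axis; with |DQ| = 9.8, Q = (16.07, 3.511). ∠DQL = 111.7° gives QL at 87.40° from the x-axis; with |QL| = 22.2, L = (17.08, 25.69). QL is perpendicular to LE, so LE runs at -2.600°; with |LE| = 8.2, E = (25.27, 25.32). Then |SE| = |E − S| = 35.77.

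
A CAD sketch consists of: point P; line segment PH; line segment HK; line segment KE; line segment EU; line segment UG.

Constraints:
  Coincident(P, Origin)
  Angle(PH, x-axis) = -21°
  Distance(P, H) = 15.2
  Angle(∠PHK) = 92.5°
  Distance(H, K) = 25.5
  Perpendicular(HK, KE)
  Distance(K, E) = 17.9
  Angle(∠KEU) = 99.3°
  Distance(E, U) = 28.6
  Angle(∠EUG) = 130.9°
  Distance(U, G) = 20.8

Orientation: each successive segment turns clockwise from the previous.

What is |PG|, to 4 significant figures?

19.01

∠KEU = 99.3° gives EU at 80.80° from the x-axis; with |EU| = 28.6, U = (-6.303, 4.282). ∠EUG = 130.9° gives UG at 31.70° from the x-axis; with |UG| = 20.8, G = (11.39, 15.21). Then |PG| = |G − P| = 19.01.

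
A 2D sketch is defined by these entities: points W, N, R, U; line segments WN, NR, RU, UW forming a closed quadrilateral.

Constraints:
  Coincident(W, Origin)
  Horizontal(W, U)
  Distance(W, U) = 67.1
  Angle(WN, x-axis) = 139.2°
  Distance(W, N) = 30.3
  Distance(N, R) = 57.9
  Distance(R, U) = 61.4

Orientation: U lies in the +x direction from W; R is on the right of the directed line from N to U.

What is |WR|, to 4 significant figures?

29.05

Checks: |NR| = 57.90 ✓; |RU| = 61.40 ✓.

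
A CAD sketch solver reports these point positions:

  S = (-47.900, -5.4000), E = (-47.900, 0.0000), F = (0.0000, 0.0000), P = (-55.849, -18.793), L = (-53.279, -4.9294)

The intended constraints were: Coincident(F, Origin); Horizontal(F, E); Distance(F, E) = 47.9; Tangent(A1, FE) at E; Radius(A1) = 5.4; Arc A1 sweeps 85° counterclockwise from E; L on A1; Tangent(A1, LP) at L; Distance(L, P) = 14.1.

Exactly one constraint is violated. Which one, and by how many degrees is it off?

Tangent(A1, LP) at L — off by 5.50°.

F = (0.00, 0.00) ✓; F.y = 0.00, E.y = 0.00 ✓; |FE| = 47.90 ✓; ∠(SE, EF) = 90.00° ✓; |SE| = 5.400 ✓; bearing(S→L) − bearing(S→E) = 85.00° ✓; |SL| = 5.400 ✓; ∠(SL, LP) = 95.50° ✗; |LP| = 14.10 ✓.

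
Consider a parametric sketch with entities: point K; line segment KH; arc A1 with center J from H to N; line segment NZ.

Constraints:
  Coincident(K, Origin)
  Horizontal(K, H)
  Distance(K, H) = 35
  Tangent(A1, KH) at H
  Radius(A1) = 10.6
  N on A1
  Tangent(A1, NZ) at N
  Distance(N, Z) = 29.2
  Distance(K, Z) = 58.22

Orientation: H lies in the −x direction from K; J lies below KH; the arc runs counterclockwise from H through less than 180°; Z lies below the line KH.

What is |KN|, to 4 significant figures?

47.08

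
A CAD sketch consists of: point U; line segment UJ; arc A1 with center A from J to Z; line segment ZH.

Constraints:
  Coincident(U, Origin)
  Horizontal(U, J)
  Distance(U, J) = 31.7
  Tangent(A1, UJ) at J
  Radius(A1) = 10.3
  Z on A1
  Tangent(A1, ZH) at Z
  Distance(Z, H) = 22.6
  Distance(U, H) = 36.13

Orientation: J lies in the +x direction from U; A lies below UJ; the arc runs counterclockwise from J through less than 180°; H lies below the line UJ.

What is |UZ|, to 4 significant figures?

23.24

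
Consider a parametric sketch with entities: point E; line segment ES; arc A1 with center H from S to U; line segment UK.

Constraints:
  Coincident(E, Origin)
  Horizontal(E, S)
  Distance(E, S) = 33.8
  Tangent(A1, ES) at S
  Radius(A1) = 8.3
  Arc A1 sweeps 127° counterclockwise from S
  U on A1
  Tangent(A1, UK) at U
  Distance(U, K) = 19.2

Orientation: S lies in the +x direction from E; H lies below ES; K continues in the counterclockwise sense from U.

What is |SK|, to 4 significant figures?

29.05

On A1, S sits at bearing 90° from H; a 127° counterclockwise sweep puts U at bearing 217°, so U = H + 8.3·(cos 217°, sin 217°) = (27.17, -13.30). Since A1 is tangent to UK there, HU ⟂ UK, so UK runs along (−sin 217°, cos 217°); with |UK| = 19.2, K = (38.73, -28.63). Then |SK| = |K − S| = 29.05.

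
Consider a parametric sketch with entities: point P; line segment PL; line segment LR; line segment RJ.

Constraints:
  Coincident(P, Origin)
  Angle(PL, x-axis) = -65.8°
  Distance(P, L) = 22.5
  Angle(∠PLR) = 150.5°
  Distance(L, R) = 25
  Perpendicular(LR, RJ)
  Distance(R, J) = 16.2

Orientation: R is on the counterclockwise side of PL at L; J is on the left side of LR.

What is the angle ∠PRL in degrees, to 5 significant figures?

13.956°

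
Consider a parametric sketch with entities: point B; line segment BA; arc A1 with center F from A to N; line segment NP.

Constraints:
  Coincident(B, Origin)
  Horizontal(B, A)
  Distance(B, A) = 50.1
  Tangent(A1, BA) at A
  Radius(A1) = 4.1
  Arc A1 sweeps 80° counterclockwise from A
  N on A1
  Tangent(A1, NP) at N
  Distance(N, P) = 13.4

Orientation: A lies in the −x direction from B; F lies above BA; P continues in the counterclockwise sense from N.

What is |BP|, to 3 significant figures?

46.8

B is at the origin; BA is horizontal with |BA| = 50.1 and A on the −x side, so A = (-50.1, 0.00). A1 meets BA tangentially, so FA is at right angles to BA, so F = A + (0, 4.1) = (-50.1, 4.10). On A1, A sits at bearing -90° from F; an 80° counterclockwise sweep puts N at bearing -10°, so N = F + 4.1·(cos -10°, sin -10°) = (-46.1, 3.39). Since A1 is tangent to NP there, FN ⟂ NP, so NP runs along (−sin -10°, cos -10°); with |NP| = 13.4, P = (-43.7, 16.6). Then |BP| = |P − B| = 46.8.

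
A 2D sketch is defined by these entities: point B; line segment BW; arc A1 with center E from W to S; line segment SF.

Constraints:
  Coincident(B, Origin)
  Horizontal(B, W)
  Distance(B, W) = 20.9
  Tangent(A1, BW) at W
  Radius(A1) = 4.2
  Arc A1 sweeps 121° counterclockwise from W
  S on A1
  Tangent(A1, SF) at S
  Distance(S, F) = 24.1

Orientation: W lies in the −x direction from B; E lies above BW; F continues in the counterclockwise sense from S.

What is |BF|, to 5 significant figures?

40.162

B is at the origin; B and W share the same y with |BW| = 20.9 and W on the −x side, so W = (-20.900, 0.0000). Since A1 is tangent to BW there, EW ⟂ BW, so E = W + (0, 4.2) = (-20.900, 4.2000). On A1, W sits at bearing -90° from E; a 121° counterclockwise sweep puts S at bearing 31°, so S = E + 4.2·(cos 31°, sin 31°) = (-17.300, 6.3632). The tangent condition forces ES to be normal to SF, so SF runs along (−sin 31°, cos 31°); with |SF| = 24.1, F = (-29.712, 27.021). Then |BF| = |F − B| = 40.162.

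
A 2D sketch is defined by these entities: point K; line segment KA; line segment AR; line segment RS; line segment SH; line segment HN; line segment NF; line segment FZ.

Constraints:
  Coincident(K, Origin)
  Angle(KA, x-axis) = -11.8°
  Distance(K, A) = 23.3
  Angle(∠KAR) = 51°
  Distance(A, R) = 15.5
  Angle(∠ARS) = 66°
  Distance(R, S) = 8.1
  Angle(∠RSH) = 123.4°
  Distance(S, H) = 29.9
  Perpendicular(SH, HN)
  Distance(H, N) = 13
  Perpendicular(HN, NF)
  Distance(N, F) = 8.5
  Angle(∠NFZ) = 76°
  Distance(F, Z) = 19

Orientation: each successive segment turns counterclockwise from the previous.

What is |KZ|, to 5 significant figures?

27.240

K is at the origin; KA runs at -11.8° with length 23.3, so A = (22.808, -4.7648). ∠KAR = 51.0° gives AR at 117.20° from the x-axis; with |AR| = 15.5, R = (15.723, 9.0212). ∠ARS = 66.0° gives RS at -128.80° from the x-axis; with |RS| = 8.1, S = (10.647, 2.7086). ∠RSH = 123.4° gives SH at -72.200° from the x-axis; with |SH| = 29.9, H = (19.787, -25.760). SH is perpendicular to HN, so HN runs at 17.800°; with |HN| = 13.0, N = (32.165, -21.786). HN is perpendicular to NF, so NF runs at 107.80°; with |NF| = 8.5, F = (29.567, -13.693). ∠NFZ = 76.0° gives FZ at -148.20° from the x-axis; with |FZ| = 19.0, Z = (13.419, -23.705). Then |KZ| = |Z − K| = 27.240.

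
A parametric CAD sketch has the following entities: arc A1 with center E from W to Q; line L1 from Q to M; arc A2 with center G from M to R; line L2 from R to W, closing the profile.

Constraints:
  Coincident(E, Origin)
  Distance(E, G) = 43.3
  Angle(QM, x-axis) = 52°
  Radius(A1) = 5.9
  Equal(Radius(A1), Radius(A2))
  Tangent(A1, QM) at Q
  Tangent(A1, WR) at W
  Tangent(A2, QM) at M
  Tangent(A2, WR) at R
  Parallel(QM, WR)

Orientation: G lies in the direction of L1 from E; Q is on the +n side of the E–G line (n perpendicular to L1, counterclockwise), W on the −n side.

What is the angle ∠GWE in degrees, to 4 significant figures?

82.24°

The slot axis is L1's direction at 52.0°, so u = (cos 52.0°, sin 52.0°) = (0.6157, 0.7880) and n = (−sin 52.0°, cos 52.0°) = (-0.7880, 0.6157). E is at the origin and G lies 43.3 along u from E, so G = 43.3·u = (26.66, 34.12). Tangency of A1 to both parallel lines with radius 5.9 puts Q and W at E ± 5.9·n: Q = (-4.649, 3.632), W = (4.649, -3.632). Then cos ∠GWE = WG·WE / (|WG||WE|), giving 82.24°.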